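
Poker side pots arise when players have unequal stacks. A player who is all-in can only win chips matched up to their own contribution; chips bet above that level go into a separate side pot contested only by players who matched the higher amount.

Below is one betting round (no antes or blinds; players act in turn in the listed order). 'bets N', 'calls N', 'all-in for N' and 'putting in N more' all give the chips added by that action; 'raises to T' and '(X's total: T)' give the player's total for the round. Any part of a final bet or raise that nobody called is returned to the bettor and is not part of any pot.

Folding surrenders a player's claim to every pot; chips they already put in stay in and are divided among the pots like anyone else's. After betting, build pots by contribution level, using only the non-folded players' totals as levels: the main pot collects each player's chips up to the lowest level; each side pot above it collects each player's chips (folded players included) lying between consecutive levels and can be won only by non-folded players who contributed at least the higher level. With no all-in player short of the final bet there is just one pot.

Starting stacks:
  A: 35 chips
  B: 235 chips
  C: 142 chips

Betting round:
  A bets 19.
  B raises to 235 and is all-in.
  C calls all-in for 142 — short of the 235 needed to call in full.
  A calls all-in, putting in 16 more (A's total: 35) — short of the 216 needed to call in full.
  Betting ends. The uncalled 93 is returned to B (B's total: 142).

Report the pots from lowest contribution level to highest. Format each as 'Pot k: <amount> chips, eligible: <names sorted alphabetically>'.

Contributions (after 93 returned to B): A=35, B=142, C=142
Pot levels (distinct totals of non-folded players): 35, 142
Layer 1-35: 35 each from A, B, C = 35*3 = 105 chips; eligible A, B, C
Layer 36-142: 107 each from B, C = 107*2 = 214 chips; eligible B, C

Pot 1: 105 chips, eligible: A, B, C
Pot 2: 214 chips, eligible: B, C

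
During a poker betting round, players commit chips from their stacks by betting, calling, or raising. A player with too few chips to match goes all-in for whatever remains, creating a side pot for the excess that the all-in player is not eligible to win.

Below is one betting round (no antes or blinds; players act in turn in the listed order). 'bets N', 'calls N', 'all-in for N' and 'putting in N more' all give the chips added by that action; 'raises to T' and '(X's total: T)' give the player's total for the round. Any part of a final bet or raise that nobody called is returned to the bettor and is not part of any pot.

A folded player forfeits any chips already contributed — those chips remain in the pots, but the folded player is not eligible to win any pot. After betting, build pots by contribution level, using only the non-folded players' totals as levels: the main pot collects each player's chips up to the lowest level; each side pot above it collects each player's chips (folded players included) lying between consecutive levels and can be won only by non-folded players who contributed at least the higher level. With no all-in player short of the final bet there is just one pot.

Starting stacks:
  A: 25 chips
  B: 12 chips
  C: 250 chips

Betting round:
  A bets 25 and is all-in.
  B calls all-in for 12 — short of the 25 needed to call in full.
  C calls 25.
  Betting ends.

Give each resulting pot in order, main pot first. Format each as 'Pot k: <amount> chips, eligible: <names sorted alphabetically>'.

Pot 1: 36 chips, eligible: A, B, C
Pot 2: 26 chips, eligible: A, C

Derivation:
Contributions: A=25, B=12, C=25
Pot levels (distinct totals of non-folded players): 12, 25
Layer 1-12: 12 each from A, B, C = 12*3 = 36 chips; eligible A, B, C
Layer 13-25: 13 each from A, C = 13*2 = 26 chips; eligible A, C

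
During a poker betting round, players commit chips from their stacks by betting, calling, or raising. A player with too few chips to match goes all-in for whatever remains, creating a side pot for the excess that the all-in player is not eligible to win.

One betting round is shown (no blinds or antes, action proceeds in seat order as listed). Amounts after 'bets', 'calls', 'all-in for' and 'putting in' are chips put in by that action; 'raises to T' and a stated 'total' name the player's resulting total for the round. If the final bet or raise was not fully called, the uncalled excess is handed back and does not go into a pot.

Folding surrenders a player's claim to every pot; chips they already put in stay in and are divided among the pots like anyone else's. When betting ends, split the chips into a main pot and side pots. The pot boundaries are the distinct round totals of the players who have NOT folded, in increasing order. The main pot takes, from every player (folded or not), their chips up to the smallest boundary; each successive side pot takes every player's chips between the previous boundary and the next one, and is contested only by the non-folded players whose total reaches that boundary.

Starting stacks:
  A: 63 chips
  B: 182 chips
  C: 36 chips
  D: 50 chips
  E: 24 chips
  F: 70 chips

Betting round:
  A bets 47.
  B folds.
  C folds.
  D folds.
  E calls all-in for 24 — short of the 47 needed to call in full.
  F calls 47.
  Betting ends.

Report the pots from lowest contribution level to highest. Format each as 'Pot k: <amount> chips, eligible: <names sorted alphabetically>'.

Pot 1: 72 chips, eligible: A, E, F
Pot 2: 46 chips, eligible: A, F

Derivation:
Contributions: A=47, E=24, F=47
Folded: B, C, D
Pot levels (distinct totals of non-folded players): 24, 47
Layer 1-24: 24 each from A, E, F = 24*3 = 72 chips; eligible A, E, F
Layer 25-47: 23 each from A, F = 23*2 = 46 chips; eligible A, F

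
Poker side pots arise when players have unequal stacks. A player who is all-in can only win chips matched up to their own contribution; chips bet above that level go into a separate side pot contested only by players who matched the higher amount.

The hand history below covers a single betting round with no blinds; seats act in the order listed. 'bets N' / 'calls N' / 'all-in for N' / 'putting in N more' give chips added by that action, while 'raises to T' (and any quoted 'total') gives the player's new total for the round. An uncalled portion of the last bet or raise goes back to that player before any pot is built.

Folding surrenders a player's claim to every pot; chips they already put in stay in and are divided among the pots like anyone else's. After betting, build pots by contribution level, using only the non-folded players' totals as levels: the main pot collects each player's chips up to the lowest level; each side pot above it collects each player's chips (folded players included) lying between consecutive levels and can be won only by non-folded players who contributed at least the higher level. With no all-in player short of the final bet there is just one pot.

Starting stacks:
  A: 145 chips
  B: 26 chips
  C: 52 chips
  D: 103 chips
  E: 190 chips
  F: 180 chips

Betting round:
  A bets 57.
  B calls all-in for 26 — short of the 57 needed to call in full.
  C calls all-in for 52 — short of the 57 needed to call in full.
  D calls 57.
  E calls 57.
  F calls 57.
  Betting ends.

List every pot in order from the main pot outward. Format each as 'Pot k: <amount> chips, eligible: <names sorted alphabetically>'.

Pot 1: 156 chips, eligible: A, B, C, D, E, F
Pot 2: 130 chips, eligible: A, C, D, E, F
Pot 3: 20 chips, eligible: A, D, E, F

Derivation:
Contributions: A=57, B=26, C=52, D=57, E=57, F=57
Pot levels (distinct totals of non-folded players): 26, 52, 57
Layer 1-26: 26 each from A, B, C, D, E, F = 26*6 = 156 chips; eligible A, B, C, D, E, F
Layer 27-52: 26 each from A, C, D, E, F = 26*5 = 130 chips; eligible A, C, D, E, F
Layer 53-57: 5 each from A, D, E, F = 5*4 = 20 chips; eligible A, D, E, F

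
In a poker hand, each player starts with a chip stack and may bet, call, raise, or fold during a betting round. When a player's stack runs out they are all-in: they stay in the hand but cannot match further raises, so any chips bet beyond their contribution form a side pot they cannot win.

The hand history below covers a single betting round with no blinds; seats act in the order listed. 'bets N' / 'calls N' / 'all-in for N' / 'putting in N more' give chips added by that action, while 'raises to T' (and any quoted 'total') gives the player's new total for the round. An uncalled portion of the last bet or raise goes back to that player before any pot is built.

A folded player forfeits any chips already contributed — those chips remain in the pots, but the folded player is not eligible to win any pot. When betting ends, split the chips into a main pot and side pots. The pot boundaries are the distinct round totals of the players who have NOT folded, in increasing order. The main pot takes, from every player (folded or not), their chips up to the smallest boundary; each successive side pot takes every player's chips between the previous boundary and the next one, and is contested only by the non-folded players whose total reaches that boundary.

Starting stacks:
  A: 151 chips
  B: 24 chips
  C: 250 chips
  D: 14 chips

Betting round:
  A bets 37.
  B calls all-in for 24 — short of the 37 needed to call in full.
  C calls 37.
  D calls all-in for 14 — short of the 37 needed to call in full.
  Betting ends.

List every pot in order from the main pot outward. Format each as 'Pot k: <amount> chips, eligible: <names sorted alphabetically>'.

Pot 1: 56 chips, eligible: A, B, C, D
Pot 2: 30 chips, eligible: A, B, C
Pot 3: 26 chips, eligible: A, C

Derivation:
Contributions: A=37, B=24, C=37, D=14
Pot levels (distinct totals of non-folded players): 14, 24, 37
Layer 1-14: 14 each from A, B, C, D = 14*4 = 56 chips; eligible A, B, C, D
Layer 15-24: 10 each from A, B, C = 10*3 = 30 chips; eligible A, B, C
Layer 25-37: 13 each from A, C = 13*2 = 26 chips; eligible A, C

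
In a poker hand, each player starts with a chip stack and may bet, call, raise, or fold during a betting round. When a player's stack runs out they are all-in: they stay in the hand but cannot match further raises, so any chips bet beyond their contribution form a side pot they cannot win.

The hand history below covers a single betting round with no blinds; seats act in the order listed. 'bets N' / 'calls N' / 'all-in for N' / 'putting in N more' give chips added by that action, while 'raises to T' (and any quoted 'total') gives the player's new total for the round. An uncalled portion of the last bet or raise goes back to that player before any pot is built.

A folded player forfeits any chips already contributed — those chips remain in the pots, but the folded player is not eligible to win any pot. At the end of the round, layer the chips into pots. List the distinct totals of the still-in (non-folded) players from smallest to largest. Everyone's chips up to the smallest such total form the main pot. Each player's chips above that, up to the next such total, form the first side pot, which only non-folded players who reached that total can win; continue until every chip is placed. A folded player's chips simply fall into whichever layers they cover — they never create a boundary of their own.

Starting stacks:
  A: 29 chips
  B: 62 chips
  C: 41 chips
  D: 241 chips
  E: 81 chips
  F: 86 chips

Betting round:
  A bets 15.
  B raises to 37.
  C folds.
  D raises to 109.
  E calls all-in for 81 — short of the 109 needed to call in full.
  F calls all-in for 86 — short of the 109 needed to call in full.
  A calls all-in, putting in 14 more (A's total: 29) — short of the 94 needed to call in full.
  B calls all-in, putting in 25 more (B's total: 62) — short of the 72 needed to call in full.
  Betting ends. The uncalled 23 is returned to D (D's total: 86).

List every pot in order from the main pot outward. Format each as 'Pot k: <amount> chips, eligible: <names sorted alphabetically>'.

Pot 1: 145 chips, eligible: A, B, D, E, F
Pot 2: 132 chips, eligible: B, D, E, F
Pot 3: 57 chips, eligible: D, E, F
Pot 4: 10 chips, eligible: D, F

Derivation:
Contributions (after 23 returned to D): A=29, B=62, D=86, E=81, F=86
Folded: C
Pot levels (distinct totals of non-folded players): 29, 62, 81, 86
Layer 1-29: 29 each from A, B, D, E, F = 29*5 = 145 chips; eligible A, B, D, E, F
Layer 30-62: 33 each from B, D, E, F = 33*4 = 132 chips; eligible B, D, E, F
Layer 63-81: 19 each from D, E, F = 19*3 = 57 chips; eligible D, E, F
Layer 82-86: 5 each from D, F = 5*2 = 10 chips; eligible D, F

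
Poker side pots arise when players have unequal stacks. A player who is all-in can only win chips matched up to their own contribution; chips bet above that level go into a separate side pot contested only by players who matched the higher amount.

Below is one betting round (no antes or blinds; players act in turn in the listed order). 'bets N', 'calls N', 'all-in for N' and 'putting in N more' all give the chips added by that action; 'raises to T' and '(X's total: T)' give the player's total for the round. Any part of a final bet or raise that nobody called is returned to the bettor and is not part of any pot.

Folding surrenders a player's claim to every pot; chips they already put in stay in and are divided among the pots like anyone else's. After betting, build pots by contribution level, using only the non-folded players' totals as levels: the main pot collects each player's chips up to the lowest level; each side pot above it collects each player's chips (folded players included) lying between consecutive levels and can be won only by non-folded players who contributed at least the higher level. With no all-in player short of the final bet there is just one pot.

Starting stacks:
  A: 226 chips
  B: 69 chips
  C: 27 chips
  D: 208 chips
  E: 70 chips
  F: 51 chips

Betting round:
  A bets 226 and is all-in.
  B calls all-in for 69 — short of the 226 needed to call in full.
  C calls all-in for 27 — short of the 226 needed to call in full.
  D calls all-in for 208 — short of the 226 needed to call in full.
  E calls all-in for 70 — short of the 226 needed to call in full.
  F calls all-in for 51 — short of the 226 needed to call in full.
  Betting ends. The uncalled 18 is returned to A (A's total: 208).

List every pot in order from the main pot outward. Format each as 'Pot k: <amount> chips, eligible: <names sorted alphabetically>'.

Pot 1: 162 chips, eligible: A, B, C, D, E, F
Pot 2: 120 chips, eligible: A, B, D, E, F
Pot 3: 72 chips, eligible: A, B, D, E
Pot 4: 3 chips, eligible: A, D, E
Pot 5: 276 chips, eligible: A, D

Derivation:
Contributions (after 18 returned to A): A=208, B=69, C=27, D=208, E=70, F=51
Pot levels (distinct totals of non-folded players): 27, 51, 69, 70, 208
Layer 1-27: 27 each from A, B, C, D, E, F = 27*6 = 162 chips; eligible A, B, C, D, E, F
Layer 28-51: 24 each from A, B, D, E, F = 24*5 = 120 chips; eligible A, B, D, E, F
Layer 52-69: 18 each from A, B, D, E = 18*4 = 72 chips; eligible A, B, D, E
Layer 70-70: 1 each from A, D, E = 1*3 = 3 chips; eligible A, D, E
Layer 71-208: 138 each from A, D = 138*2 = 276 chips; eligible A, D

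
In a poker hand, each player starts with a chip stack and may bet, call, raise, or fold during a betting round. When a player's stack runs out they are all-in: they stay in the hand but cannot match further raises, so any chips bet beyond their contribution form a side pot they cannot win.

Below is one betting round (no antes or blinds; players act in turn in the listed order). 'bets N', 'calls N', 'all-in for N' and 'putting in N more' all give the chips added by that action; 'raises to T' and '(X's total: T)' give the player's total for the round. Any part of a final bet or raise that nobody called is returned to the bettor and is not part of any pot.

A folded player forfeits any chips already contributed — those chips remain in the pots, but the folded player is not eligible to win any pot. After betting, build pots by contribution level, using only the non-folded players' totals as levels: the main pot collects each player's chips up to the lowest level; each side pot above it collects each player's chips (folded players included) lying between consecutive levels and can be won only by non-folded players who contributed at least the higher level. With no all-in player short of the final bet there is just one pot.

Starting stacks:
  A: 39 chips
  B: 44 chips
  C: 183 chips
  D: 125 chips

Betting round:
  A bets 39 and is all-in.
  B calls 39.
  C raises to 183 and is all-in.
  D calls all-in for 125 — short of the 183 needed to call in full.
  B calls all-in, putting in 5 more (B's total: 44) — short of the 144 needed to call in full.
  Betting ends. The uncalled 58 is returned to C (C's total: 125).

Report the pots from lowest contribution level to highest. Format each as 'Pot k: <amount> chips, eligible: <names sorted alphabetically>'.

Contributions (after 58 returned to C): A=39, B=44, C=125, D=125
Pot levels (distinct totals of non-folded players): 39, 44, 125
Layer 1-39: 39 each from A, B, C, D = 39*4 = 156 chips; eligible A, B, C, D
Layer 40-44: 5 each from B, C, D = 5*3 = 15 chips; eligible B, C, D
Layer 45-125: 81 each from C, D = 81*2 = 162 chips; eligible C, D

Pot 1: 156 chips, eligible: A, B, C, D
Pot 2: 15 chips, eligible: B, C, D
Pot 3: 162 chips, eligible: C, D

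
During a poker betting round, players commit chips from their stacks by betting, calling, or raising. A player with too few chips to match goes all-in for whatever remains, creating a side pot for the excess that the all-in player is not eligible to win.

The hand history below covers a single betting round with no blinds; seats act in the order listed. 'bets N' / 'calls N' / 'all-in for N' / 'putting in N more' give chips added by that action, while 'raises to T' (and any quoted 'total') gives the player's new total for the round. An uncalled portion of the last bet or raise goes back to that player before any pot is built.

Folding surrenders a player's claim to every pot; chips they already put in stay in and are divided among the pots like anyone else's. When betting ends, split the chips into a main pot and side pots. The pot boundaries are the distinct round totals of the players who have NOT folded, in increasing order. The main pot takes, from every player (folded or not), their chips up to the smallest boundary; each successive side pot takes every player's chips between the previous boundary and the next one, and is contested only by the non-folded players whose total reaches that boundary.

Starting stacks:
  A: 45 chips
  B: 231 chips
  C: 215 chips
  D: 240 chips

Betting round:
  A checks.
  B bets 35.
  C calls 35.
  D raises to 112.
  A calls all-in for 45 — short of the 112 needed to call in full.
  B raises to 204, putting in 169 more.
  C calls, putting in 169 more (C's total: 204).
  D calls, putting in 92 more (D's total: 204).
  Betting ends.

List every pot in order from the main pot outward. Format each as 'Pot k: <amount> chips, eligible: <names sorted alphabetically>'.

Contributions: A=45, B=204, C=204, D=204
Pot levels (distinct totals of non-folded players): 45, 204
Layer 1-45: 45 each from A, B, C, D = 45*4 = 180 chips; eligible A, B, C, D
Layer 46-204: 159 each from B, C, D = 159*3 = 477 chips; eligible B, C, D

Pot 1: 180 chips, eligible: A, B, C, D
Pot 2: 477 chips, eligible: B, C, D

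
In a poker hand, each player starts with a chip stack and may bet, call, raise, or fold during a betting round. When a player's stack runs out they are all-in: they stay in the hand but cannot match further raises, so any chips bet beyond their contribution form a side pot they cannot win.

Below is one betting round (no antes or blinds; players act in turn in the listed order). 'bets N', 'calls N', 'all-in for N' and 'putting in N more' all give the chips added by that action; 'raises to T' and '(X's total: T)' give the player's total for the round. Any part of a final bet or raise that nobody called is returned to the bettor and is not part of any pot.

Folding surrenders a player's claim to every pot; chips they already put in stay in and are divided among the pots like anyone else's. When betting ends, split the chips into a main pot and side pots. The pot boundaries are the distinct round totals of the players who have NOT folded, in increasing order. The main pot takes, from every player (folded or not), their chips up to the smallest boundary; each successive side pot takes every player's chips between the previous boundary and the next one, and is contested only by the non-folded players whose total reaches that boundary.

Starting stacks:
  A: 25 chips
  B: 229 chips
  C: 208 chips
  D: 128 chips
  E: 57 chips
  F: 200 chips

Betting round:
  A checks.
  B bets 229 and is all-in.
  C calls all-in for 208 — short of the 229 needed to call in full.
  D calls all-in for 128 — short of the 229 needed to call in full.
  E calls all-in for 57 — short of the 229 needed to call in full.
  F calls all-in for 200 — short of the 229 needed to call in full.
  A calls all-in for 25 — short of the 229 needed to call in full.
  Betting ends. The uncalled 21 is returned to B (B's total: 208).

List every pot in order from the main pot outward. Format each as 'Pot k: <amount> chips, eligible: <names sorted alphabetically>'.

Pot 1: 150 chips, eligible: A, B, C, D, E, F
Pot 2: 160 chips, eligible: B, C, D, E, F
Pot 3: 284 chips, eligible: B, C, D, F
Pot 4: 216 chips, eligible: B, C, F
Pot 5: 16 chips, eligible: B, C

Derivation:
Contributions (after 21 returned to B): A=25, B=208, C=208, D=128, E=57, F=200
Pot levels (distinct totals of non-folded players): 25, 57, 128, 200, 208
Layer 1-25: 25 each from A, B, C, D, E, F = 25*6 = 150 chips; eligible A, B, C, D, E, F
Layer 26-57: 32 each from B, C, D, E, F = 32*5 = 160 chips; eligible B, C, D, E, F
Layer 58-128: 71 each from B, C, D, F = 71*4 = 284 chips; eligible B, C, D, F
Layer 129-200: 72 each from B, C, F = 72*3 = 216 chips; eligible B, C, F
Layer 201-208: 8 each from B, C = 8*2 = 16 chips; eligible B, C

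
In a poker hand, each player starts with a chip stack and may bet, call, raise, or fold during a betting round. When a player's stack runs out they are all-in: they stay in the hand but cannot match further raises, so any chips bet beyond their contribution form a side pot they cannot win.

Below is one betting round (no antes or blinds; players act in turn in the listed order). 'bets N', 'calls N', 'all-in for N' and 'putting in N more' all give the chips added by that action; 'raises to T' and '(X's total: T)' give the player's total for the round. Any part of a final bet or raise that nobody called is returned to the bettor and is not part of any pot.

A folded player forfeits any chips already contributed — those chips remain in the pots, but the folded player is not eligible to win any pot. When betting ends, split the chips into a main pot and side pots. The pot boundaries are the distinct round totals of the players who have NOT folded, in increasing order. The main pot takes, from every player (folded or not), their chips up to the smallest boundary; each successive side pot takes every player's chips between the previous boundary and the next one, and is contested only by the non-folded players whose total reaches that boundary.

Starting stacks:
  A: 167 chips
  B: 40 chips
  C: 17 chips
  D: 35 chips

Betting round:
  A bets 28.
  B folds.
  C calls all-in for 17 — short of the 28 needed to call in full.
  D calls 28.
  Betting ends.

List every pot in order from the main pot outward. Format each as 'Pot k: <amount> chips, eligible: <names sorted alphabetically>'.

Pot 1: 51 chips, eligible: A, C, D
Pot 2: 22 chips, eligible: A, D

Derivation:
Contributions: A=28, C=17, D=28
Folded: B
Pot levels (distinct totals of non-folded players): 17, 28
Layer 1-17: 17 each from A, C, D = 17*3 = 51 chips; eligible A, C, D
Layer 18-28: 11 each from A, D = 11*2 = 22 chips; eligible A, D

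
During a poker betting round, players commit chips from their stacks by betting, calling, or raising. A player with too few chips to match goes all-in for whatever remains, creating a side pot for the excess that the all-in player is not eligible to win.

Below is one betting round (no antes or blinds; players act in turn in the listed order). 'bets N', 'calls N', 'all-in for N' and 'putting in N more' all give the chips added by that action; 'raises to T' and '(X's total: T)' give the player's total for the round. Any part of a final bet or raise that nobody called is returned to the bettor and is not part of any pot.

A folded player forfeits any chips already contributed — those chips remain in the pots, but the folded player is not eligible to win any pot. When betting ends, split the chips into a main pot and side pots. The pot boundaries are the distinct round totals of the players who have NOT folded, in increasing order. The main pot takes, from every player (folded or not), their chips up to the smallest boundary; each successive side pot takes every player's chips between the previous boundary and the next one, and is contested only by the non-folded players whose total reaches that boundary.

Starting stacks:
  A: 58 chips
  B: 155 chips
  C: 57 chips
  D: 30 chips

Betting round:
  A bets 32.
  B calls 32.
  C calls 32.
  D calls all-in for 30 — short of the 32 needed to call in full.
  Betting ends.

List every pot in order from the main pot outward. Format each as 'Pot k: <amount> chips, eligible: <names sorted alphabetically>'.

Pot 1: 120 chips, eligible: A, B, C, D
Pot 2: 6 chips, eligible: A, B, C

Derivation:
Contributions: A=32, B=32, C=32, D=30
Pot levels (distinct totals of non-folded players): 30, 32
Layer 1-30: 30 each from A, B, C, D = 30*4 = 120 chips; eligible A, B, C, D
Layer 31-32: 2 each from A, B, C = 2*3 = 6 chips; eligible A, B, C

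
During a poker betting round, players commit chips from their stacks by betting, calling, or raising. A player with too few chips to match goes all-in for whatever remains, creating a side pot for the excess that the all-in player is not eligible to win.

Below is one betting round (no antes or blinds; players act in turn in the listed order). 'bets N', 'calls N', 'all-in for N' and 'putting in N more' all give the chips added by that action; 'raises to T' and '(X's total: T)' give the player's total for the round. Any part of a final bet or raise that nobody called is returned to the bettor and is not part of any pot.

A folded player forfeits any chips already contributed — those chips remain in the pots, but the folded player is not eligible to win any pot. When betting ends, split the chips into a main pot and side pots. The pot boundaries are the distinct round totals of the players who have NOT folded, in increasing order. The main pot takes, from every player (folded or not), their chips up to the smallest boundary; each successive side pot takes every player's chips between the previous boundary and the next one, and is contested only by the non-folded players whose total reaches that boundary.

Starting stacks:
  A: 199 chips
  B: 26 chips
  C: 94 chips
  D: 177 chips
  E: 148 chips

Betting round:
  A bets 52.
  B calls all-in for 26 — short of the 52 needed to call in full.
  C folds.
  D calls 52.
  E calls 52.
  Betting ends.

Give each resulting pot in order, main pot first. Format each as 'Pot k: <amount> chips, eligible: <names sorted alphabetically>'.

Pot 1: 104 chips, eligible: A, B, D, E
Pot 2: 78 chips, eligible: A, D, E

Derivation:
Contributions: A=52, B=26, D=52, E=52
Folded: C
Pot levels (distinct totals of non-folded players): 26, 52
Layer 1-26: 26 each from A, B, D, E = 26*4 = 104 chips; eligible A, B, D, E
Layer 27-52: 26 each from A, D, E = 26*3 = 78 chips; eligible A, D, E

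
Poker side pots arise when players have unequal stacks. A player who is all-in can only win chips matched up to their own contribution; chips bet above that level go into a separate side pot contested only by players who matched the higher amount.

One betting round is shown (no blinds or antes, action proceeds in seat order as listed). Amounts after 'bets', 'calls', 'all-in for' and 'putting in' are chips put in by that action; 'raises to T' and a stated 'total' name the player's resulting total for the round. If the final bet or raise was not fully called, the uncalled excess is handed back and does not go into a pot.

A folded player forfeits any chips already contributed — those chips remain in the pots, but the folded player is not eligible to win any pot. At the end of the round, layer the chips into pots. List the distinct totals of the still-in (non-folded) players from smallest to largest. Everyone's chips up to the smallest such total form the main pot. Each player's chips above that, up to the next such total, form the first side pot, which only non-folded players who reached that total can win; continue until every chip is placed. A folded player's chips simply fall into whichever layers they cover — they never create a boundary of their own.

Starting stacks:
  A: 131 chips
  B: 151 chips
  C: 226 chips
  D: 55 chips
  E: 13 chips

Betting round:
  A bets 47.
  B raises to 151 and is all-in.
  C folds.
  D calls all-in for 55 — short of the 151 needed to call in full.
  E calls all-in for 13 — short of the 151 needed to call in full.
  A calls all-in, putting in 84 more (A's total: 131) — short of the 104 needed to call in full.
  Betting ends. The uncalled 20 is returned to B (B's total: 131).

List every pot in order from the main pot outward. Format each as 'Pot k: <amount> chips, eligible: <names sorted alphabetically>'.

Contributions (after 20 returned to B): A=131, B=131, D=55, E=13
Folded: C
Pot levels (distinct totals of non-folded players): 13, 55, 131
Layer 1-13: 13 each from A, B, D, E = 13*4 = 52 chips; eligible A, B, D, E
Layer 14-55: 42 each from A, B, D = 42*3 = 126 chips; eligible A, B, D
Layer 56-131: 76 each from A, B = 76*2 = 152 chips; eligible A, B

Pot 1: 52 chips, eligible: A, B, D, E
Pot 2: 126 chips, eligible: A, B, D
Pot 3: 152 chips, eligible: A, B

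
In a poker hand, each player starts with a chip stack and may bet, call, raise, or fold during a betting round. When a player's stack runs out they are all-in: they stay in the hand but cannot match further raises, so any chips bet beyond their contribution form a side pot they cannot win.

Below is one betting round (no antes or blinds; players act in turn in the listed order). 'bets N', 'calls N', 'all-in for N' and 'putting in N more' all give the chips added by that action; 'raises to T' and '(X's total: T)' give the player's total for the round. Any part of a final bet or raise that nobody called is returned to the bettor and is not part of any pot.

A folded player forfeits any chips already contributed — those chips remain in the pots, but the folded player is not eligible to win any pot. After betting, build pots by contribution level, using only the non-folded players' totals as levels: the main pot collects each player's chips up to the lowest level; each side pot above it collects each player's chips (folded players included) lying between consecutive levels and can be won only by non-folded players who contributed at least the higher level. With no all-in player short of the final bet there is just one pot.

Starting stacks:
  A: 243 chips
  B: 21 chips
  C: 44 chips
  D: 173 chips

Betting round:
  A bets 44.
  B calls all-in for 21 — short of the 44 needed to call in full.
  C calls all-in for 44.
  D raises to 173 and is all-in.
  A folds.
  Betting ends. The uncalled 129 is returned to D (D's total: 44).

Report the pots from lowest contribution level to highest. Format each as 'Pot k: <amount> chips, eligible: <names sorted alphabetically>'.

Contributions (after 129 returned to D): A=44, B=21, C=44, D=44
Folded: A
Pot levels (distinct totals of non-folded players): 21, 44
Layer 1-21: 21 each from A, B, C, D = 21*4 = 84 chips; eligible B, C, D
Layer 22-44: 23 each from A, C, D = 23*3 = 69 chips; eligible C, D

Pot 1: 84 chips, eligible: B, C, D
Pot 2: 69 chips, eligible: C, D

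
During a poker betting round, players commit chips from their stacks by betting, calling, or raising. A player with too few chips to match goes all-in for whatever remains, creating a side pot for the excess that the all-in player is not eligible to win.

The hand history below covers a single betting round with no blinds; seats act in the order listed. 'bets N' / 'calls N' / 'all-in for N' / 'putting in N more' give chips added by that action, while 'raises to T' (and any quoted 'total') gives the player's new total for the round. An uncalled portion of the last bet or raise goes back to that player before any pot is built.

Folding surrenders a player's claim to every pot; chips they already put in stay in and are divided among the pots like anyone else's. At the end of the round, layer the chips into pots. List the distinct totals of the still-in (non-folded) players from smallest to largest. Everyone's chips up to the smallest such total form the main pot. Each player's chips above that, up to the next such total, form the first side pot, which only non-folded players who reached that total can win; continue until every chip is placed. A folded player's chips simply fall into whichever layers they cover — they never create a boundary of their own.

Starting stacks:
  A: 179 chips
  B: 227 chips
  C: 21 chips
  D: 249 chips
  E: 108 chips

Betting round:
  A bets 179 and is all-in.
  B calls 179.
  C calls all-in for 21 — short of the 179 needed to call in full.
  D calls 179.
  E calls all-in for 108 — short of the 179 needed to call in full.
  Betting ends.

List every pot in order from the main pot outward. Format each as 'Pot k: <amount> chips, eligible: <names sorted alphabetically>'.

Contributions: A=179, B=179, C=21, D=179, E=108
Pot levels (distinct totals of non-folded players): 21, 108, 179
Layer 1-21: 21 each from A, B, C, D, E = 21*5 = 105 chips; eligible A, B, C, D, E
Layer 22-108: 87 each from A, B, D, E = 87*4 = 348 chips; eligible A, B, D, E
Layer 109-179: 71 each from A, B, D = 71*3 = 213 chips; eligible A, B, D

Pot 1: 105 chips, eligible: A, B, C, D, E
Pot 2: 348 chips, eligible: A, B, D, E
Pot 3: 213 chips, eligible: A, B, D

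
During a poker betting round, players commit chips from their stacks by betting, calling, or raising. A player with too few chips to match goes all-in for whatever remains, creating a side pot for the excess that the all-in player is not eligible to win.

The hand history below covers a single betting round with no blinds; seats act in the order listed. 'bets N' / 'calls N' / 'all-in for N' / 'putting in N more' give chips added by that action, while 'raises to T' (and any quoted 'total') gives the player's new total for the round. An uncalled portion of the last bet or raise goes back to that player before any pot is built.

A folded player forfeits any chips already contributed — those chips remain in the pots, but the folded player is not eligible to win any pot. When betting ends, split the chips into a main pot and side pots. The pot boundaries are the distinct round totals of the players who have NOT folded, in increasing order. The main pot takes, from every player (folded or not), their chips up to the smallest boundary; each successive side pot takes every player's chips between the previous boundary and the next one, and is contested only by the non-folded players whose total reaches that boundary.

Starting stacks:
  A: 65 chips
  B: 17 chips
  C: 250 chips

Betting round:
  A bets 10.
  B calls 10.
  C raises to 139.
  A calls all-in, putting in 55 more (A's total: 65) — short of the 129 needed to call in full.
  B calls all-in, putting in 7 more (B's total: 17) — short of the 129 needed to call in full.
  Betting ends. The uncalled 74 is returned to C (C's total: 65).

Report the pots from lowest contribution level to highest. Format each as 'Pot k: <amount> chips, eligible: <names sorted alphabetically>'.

Pot 1: 51 chips, eligible: A, B, C
Pot 2: 96 chips, eligible: A, C

Derivation:
Contributions (after 74 returned to C): A=65, B=17, C=65
Pot levels (distinct totals of non-folded players): 17, 65
Layer 1-17: 17 each from A, B, C = 17*3 = 51 chips; eligible A, B, C
Layer 18-65: 48 each from A, C = 48*2 = 96 chips; eligible A, C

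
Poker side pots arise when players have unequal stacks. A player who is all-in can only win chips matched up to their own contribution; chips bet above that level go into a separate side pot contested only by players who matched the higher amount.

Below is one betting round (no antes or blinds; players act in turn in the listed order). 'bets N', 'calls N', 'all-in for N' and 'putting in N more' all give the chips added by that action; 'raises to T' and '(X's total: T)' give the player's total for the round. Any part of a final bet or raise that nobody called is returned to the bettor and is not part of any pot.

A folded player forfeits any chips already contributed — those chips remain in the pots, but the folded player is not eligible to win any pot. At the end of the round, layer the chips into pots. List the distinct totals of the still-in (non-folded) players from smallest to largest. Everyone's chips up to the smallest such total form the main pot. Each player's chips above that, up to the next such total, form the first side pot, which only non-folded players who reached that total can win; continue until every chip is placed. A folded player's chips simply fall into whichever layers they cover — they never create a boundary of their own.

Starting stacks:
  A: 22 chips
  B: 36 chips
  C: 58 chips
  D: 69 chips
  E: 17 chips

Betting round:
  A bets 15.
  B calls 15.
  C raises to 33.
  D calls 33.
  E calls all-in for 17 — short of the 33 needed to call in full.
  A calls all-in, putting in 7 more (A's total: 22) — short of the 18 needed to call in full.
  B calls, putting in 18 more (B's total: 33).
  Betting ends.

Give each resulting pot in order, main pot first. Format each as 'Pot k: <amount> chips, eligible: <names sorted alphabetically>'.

Contributions: A=22, B=33, C=33, D=33, E=17
Pot levels (distinct totals of non-folded players): 17, 22, 33
Layer 1-17: 17 each from A, B, C, D, E = 17*5 = 85 chips; eligible A, B, C, D, E
Layer 18-22: 5 each from A, B, C, D = 5*4 = 20 chips; eligible A, B, C, D
Layer 23-33: 11 each from B, C, D = 11*3 = 33 chips; eligible B, C, D

Pot 1: 85 chips, eligible: A, B, C, D, E
Pot 2: 20 chips, eligible: A, B, C, D
Pot 3: 33 chips, eligible: B, C, D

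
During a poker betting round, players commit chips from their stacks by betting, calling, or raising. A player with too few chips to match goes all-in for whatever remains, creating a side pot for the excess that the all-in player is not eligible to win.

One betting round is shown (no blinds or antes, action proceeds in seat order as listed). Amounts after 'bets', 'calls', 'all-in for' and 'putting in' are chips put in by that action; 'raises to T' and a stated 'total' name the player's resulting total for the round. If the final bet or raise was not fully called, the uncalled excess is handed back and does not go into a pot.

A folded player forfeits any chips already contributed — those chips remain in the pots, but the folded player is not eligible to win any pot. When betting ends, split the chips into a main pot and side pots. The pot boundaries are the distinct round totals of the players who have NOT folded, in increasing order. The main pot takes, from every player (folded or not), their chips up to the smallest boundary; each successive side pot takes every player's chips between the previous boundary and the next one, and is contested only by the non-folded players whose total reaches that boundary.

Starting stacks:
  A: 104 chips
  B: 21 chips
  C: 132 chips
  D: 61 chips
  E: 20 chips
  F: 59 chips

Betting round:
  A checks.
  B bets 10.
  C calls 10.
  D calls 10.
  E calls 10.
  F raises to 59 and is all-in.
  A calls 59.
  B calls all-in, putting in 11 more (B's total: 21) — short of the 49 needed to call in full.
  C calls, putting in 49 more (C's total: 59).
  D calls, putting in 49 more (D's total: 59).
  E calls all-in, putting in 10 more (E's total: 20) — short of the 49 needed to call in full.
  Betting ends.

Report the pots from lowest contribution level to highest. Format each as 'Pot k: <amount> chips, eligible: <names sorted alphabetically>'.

Pot 1: 120 chips, eligible: A, B, C, D, E, F
Pot 2: 5 chips, eligible: A, B, C, D, F
Pot 3: 152 chips, eligible: A, C, D, F

Derivation:
Contributions: A=59, B=21, C=59, D=59, E=20, F=59
Pot levels (distinct totals of non-folded players): 20, 21, 59
Layer 1-20: 20 each from A, B, C, D, E, F = 20*6 = 120 chips; eligible A, B, C, D, E, F
Layer 21-21: 1 each from A, B, C, D, F = 1*5 = 5 chips; eligible A, B, C, D, F
Layer 22-59: 38 each from A, C, D, F = 38*4 = 152 chips; eligible A, C, D, F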